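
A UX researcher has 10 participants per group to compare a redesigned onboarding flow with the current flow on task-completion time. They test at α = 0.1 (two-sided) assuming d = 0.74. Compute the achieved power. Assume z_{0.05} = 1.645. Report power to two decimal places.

For two equal groups, power = Φ(d·√(n/2) − z_{α/2}).
d·√(n/2) = 0.74 × √(10/2) = 0.74 × 2.236 = 1.655.
z_β = 1.655 − 1.645 = 0.010.
Power = Φ(0.010) = 0.504.

power ≈ 0.50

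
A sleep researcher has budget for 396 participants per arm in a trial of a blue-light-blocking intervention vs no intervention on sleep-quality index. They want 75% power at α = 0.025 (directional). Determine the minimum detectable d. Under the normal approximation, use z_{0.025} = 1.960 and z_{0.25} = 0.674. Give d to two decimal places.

For two independent groups of n = 396 each: d_min = (z_{α} + z_β)·√(2/n).
z-sum = 1.960 + 0.674 = 2.634.
d_min = 2.634 × √(2/396) = 2.634 × 0.0711 = 0.187.

d_min ≈ 0.19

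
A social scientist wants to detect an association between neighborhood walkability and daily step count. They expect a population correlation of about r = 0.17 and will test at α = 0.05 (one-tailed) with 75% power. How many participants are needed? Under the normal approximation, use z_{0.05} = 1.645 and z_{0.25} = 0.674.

Fisher's z: C = ½·ln((1+r)/(1−r)) = ½·ln(1.4096) = 0.1717.
n = ((z_{α} + z_β)/C)² + 3.
(1.645 + 0.674) / 0.1717 = 2.319 / 0.1717 = 13.506.
n = 13.506² + 3 = 182.42 + 3 = 185.4.
Round up.

n = 186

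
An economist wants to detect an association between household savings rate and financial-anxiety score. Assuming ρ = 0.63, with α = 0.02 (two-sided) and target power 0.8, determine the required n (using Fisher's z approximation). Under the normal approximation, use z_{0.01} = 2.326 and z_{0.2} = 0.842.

n = 22

Fisher's z: C = ½·ln((1+r)/(1−r)) = ½·ln(4.4054) = 0.7414.
n = ((z_{α/2} + z_β)/C)² + 3.
(2.326 + 0.842) / 0.7414 = 3.168 / 0.7414 = 4.273.
n = 4.273² + 3 = 18.26 + 3 = 21.3.
Round up.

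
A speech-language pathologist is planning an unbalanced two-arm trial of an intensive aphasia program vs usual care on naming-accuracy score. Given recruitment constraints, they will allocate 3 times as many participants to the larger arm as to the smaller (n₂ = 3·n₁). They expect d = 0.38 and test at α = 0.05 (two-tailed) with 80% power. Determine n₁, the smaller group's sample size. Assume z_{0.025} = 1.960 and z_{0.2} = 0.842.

n₁ = 73

With allocation ratio k = n₂/n₁ = 3, Var(x̄₁−x̄₂) = σ²(1/n₁ + 1/(k·n₁)) = σ²·(k+1)/(k·n₁).
So n₁ = (1 + 1/k)·((z_{α/2} + z_β)/d)² = 1.333 × (2.802/0.38)².
n₁ = 1.333 × 54.37 = 72.5.
Round up: n₁ = 73, giving n₂ = 3 × 73 = 219.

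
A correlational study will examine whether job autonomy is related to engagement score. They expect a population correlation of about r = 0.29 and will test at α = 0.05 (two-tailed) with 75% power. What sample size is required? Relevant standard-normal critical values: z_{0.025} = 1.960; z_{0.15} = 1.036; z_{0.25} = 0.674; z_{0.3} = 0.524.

Fisher's z: C = ½·ln((1+r)/(1−r)) = ½·ln(1.8169) = 0.2986.
n = ((z_{α/2} + z_β)/C)² + 3.
(1.960 + 0.674) / 0.2986 = 2.634 / 0.2986 = 8.821.
n = 8.821² + 3 = 77.81 + 3 = 80.8.
Round up.

n = 81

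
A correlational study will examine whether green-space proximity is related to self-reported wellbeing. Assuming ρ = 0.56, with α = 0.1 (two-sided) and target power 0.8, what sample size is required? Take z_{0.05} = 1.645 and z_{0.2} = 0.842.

n = 19

Fisher's z: C = ½·ln((1+r)/(1−r)) = ½·ln(3.5455) = 0.6328.
n = ((z_{α/2} + z_β)/C)² + 3.
(1.645 + 0.842) / 0.6328 = 2.487 / 0.6328 = 3.930.
n = 3.930² + 3 = 15.45 + 3 = 18.4.
Round up.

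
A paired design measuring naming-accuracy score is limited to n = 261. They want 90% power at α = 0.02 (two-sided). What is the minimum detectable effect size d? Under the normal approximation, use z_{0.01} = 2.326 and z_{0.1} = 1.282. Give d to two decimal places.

d_min ≈ 0.22

For a single sample (or paired design) of n = 261: d_min = (z_{α/2} + z_β)/√n.
z-sum = 2.326 + 1.282 = 3.608.
d_min = 3.608 / √261 = 3.608 / 16.155 = 0.223.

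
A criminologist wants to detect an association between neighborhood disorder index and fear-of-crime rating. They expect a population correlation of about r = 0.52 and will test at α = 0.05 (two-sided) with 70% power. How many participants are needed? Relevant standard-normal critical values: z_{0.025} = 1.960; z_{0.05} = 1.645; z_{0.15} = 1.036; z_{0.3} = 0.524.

n = 22

Fisher's z: C = ½·ln((1+r)/(1−r)) = ½·ln(3.1667) = 0.5763.
n = ((z_{α/2} + z_β)/C)² + 3.
(1.960 + 0.524) / 0.5763 = 2.484 / 0.5763 = 4.310.
n = 4.310² + 3 = 18.58 + 3 = 21.6.
Round up.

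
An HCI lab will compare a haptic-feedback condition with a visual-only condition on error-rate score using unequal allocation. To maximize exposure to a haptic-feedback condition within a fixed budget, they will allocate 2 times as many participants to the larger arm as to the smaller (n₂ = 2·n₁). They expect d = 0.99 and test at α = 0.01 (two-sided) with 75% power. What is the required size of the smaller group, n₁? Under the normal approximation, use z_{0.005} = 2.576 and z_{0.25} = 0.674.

n₁ = 17

With allocation ratio k = n₂/n₁ = 2, Var(x̄₁−x̄₂) = σ²(1/n₁ + 1/(k·n₁)) = σ²·(k+1)/(k·n₁).
So n₁ = (1 + 1/k)·((z_{α/2} + z_β)/d)² = 1.500 × (3.250/0.99)².
n₁ = 1.500 × 10.78 = 16.2.
Round up: n₁ = 17, giving n₂ = 2 × 17 = 34.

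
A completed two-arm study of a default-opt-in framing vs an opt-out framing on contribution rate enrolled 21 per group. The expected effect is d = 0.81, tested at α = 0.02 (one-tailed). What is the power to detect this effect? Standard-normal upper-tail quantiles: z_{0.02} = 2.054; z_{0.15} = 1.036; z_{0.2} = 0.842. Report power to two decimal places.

For two equal groups, power = Φ(d·√(n/2) − z_{α}).
d·√(n/2) = 0.81 × √(21/2) = 0.81 × 3.240 = 2.625.
z_β = 2.625 − 2.054 = 0.571.
Power = Φ(0.571) = 0.716.

power ≈ 0.72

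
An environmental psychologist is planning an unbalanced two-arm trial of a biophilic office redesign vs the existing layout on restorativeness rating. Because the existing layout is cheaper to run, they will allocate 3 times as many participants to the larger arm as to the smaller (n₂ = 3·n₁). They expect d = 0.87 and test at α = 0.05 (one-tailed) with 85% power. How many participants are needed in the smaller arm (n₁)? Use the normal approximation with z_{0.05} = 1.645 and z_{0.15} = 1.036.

n₁ = 13

With allocation ratio k = n₂/n₁ = 3, Var(x̄₁−x̄₂) = σ²(1/n₁ + 1/(k·n₁)) = σ²·(k+1)/(k·n₁).
So n₁ = (1 + 1/k)·((z_{α} + z_β)/d)² = 1.333 × (2.681/0.87)².
n₁ = 1.333 × 9.50 = 12.7.
Round up: n₁ = 13, giving n₂ = 3 × 13 = 39.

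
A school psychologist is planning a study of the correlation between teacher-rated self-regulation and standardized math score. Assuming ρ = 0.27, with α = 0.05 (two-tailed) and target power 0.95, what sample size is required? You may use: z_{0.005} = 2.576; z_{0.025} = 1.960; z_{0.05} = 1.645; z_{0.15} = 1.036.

Fisher's z: C = ½·ln((1+r)/(1−r)) = ½·ln(1.7397) = 0.2769.
n = ((z_{α/2} + z_β)/C)² + 3.
(1.960 + 1.645) / 0.2769 = 3.605 / 0.2769 = 13.019.
n = 13.019² + 3 = 169.50 + 3 = 172.5.
Round up.

n = 173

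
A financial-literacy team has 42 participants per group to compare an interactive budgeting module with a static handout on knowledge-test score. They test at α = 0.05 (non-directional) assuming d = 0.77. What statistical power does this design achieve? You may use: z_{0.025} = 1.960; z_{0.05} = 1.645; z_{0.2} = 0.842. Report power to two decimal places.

For two equal groups, power = Φ(d·√(n/2) − z_{α/2}).
d·√(n/2) = 0.77 × √(42/2) = 0.77 × 4.583 = 3.529.
z_β = 3.529 − 1.960 = 1.569.
Power = Φ(1.569) = 0.942.

power ≈ 0.94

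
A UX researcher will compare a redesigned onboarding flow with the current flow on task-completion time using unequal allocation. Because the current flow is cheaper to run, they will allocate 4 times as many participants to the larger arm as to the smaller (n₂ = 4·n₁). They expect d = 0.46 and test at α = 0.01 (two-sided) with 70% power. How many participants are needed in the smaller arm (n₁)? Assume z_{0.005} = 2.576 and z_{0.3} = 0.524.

With allocation ratio k = n₂/n₁ = 4, Var(x̄₁−x̄₂) = σ²(1/n₁ + 1/(k·n₁)) = σ²·(k+1)/(k·n₁).
So n₁ = (1 + 1/k)·((z_{α/2} + z_β)/d)² = 1.250 × (3.100/0.46)².
n₁ = 1.250 × 45.42 = 56.8.
Round up: n₁ = 57, giving n₂ = 4 × 57 = 228.

n₁ = 57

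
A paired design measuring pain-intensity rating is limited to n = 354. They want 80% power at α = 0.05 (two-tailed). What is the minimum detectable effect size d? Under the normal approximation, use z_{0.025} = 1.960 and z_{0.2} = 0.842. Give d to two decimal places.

For a single sample (or paired design) of n = 354: d_min = (z_{α/2} + z_β)/√n.
z-sum = 1.960 + 0.842 = 2.802.
d_min = 2.802 / √354 = 2.802 / 18.815 = 0.149.

d_min ≈ 0.15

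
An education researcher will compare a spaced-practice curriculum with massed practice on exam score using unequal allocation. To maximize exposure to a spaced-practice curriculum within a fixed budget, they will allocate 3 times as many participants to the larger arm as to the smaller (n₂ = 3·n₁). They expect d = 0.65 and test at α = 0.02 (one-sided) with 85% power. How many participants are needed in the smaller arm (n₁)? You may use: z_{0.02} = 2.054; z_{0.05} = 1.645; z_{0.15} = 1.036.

With allocation ratio k = n₂/n₁ = 3, Var(x̄₁−x̄₂) = σ²(1/n₁ + 1/(k·n₁)) = σ²·(k+1)/(k·n₁).
So n₁ = (1 + 1/k)·((z_{α} + z_β)/d)² = 1.333 × (3.090/0.65)².
n₁ = 1.333 × 22.60 = 30.1.
Round up: n₁ = 31, giving n₂ = 3 × 31 = 93.

n₁ = 31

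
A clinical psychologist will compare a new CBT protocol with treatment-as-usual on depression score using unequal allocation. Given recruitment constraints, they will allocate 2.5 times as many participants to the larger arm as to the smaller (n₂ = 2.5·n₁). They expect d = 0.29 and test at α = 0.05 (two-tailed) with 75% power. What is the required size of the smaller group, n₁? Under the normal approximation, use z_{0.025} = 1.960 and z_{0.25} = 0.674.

n₁ = 116

With allocation ratio k = n₂/n₁ = 2.5, Var(x̄₁−x̄₂) = σ²(1/n₁ + 1/(k·n₁)) = σ²·(k+1)/(k·n₁).
So n₁ = (1 + 1/k)·((z_{α/2} + z_β)/d)² = 1.400 × (2.634/0.29)².
n₁ = 1.400 × 82.50 = 115.5.
Round up: n₁ = 116, giving n₂ = 2.5 × 116 = 290.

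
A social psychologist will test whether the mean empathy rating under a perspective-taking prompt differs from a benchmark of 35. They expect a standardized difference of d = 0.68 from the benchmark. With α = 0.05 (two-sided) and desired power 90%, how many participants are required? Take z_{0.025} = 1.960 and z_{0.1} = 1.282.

For a one-sample test: n = ((z_{α/2} + z_β) / d)².
z_{α/2} + z_β = 1.960 + 1.282 = 3.242.
n = (3.242 / 0.68)² = 4.768² = 22.73.
Round up.

n = 23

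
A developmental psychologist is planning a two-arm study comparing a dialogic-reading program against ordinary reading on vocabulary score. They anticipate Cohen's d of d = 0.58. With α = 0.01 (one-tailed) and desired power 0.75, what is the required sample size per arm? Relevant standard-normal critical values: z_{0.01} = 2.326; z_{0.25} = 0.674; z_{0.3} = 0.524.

For two independent groups with equal n: n = 2·((z_{α} + z_β) / d)².
z_{α} + z_β = 2.326 + 0.674 = 3.000.
n = 2 × (3.000 / 0.58)² = 2 × 5.172² = 2 × 26.75 = 53.5.
Round up to the next whole participant.

n = 54 per group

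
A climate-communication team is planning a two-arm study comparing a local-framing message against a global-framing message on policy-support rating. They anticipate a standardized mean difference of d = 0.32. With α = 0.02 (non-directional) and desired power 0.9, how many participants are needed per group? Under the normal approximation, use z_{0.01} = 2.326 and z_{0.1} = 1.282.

For two independent groups with equal n: n = 2·((z_{α/2} + z_β) / d)².
z_{α/2} + z_β = 2.326 + 1.282 = 3.608.
n = 2 × (3.608 / 0.32)² = 2 × 11.275² = 2 × 127.13 = 254.3.
Round up to the next whole participant.

n = 255 per group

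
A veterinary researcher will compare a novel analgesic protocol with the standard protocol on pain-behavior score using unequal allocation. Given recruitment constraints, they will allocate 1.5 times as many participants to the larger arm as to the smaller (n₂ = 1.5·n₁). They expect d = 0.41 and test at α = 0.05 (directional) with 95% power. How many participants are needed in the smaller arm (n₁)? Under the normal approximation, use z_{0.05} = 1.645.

With allocation ratio k = n₂/n₁ = 1.5, Var(x̄₁−x̄₂) = σ²(1/n₁ + 1/(k·n₁)) = σ²·(k+1)/(k·n₁).
So n₁ = (1 + 1/k)·((z_{α} + z_β)/d)² = 1.667 × (3.290/0.41)².
n₁ = 1.667 × 64.39 = 107.3.
Round up: n₁ = 108, giving n₂ = 1.5 × 108 = 162.

n₁ = 108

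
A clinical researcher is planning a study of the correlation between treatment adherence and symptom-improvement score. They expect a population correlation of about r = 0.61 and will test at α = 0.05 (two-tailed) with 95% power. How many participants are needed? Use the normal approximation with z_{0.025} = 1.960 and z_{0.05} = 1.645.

Fisher's z: C = ½·ln((1+r)/(1−r)) = ½·ln(4.1282) = 0.7089.
n = ((z_{α/2} + z_β)/C)² + 3.
(1.960 + 1.645) / 0.7089 = 3.605 / 0.7089 = 5.085.
n = 5.085² + 3 = 25.86 + 3 = 28.9.
Round up.

n = 29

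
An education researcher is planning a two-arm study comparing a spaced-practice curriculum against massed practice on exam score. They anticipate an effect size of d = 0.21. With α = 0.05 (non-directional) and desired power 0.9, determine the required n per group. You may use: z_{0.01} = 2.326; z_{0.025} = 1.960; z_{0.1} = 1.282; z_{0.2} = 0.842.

For two independent groups with equal n: n = 2·((z_{α/2} + z_β) / d)².
z_{α/2} + z_β = 1.960 + 1.282 = 3.242.
n = 2 × (3.242 / 0.21)² = 2 × 15.438² = 2 × 238.33 = 476.7.
Round up to the next whole participant.

n = 477 per group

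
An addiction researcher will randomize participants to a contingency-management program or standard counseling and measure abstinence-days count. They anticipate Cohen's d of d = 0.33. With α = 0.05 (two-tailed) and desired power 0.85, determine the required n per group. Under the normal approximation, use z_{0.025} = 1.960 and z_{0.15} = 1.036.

For two independent groups with equal n: n = 2·((z_{α/2} + z_β) / d)².
z_{α/2} + z_β = 1.960 + 1.036 = 2.996.
n = 2 × (2.996 / 0.33)² = 2 × 9.079² = 2 × 82.42 = 164.8.
Round up to the next whole participant.

n = 165 per group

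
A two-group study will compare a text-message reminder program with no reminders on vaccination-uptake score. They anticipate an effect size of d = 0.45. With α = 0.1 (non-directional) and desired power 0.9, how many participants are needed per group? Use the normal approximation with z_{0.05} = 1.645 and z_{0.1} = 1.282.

n = 85 per group

For two independent groups with equal n: n = 2·((z_{α/2} + z_β) / d)².
z_{α/2} + z_β = 1.645 + 1.282 = 2.927.
n = 2 × (2.927 / 0.45)² = 2 × 6.504² = 2 × 42.31 = 84.6.
Round up to the next whole participant.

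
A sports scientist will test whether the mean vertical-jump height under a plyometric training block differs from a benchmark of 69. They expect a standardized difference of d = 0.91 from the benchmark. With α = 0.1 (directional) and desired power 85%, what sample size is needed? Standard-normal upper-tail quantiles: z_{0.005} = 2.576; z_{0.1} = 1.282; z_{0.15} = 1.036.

For a one-sample test: n = ((z_{α} + z_β) / d)².
z_{α} + z_β = 1.282 + 1.036 = 2.318.
n = (2.318 / 0.91)² = 2.547² = 6.49.
Round up.

n = 7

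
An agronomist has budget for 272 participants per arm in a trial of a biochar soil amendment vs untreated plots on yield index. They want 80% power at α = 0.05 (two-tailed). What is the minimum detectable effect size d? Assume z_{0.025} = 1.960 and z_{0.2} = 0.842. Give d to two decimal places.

d_min ≈ 0.24

For two independent groups of n = 272 each: d_min = (z_{α/2} + z_β)·√(2/n).
z-sum = 1.960 + 0.842 = 2.802.
d_min = 2.802 × √(2/272) = 2.802 × 0.0857 = 0.240.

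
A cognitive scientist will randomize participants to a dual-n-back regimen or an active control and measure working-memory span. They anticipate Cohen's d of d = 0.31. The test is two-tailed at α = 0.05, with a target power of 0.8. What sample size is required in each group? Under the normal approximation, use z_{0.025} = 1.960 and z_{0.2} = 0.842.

For two independent groups with equal n: n = 2·((z_{α/2} + z_β) / d)².
z_{α/2} + z_β = 1.960 + 0.842 = 2.802.
n = 2 × (2.802 / 0.31)² = 2 × 9.039² = 2 × 81.70 = 163.4.
Round up to the next whole participant.

n = 164 per group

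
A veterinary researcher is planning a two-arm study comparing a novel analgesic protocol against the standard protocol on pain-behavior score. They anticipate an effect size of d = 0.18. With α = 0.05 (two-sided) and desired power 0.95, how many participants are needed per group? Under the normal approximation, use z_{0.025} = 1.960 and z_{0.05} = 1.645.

For two independent groups with equal n: n = 2·((z_{α/2} + z_β) / d)².
z_{α/2} + z_β = 1.960 + 1.645 = 3.605.
n = 2 × (3.605 / 0.18)² = 2 × 20.028² = 2 × 401.11 = 802.2.
Round up to the next whole participant.

n = 803 per group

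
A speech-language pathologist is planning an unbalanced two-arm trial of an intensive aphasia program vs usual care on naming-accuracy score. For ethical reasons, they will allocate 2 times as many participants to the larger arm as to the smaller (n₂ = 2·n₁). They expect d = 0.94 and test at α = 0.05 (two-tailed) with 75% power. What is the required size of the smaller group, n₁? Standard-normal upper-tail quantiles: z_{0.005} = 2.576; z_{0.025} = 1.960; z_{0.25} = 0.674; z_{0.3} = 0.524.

With allocation ratio k = n₂/n₁ = 2, Var(x̄₁−x̄₂) = σ²(1/n₁ + 1/(k·n₁)) = σ²·(k+1)/(k·n₁).
So n₁ = (1 + 1/k)·((z_{α/2} + z_β)/d)² = 1.500 × (2.634/0.94)².
n₁ = 1.500 × 7.85 = 11.8.
Round up: n₁ = 12, giving n₂ = 2 × 12 = 24.

n₁ = 12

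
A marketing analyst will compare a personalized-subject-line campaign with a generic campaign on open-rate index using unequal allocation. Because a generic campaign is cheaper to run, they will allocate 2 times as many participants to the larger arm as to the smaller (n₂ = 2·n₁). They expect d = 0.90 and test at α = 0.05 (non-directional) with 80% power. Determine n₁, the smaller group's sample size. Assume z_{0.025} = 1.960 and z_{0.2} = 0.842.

n₁ = 15

With allocation ratio k = n₂/n₁ = 2, Var(x̄₁−x̄₂) = σ²(1/n₁ + 1/(k·n₁)) = σ²·(k+1)/(k·n₁).
So n₁ = (1 + 1/k)·((z_{α/2} + z_β)/d)² = 1.500 × (2.802/0.90)².
n₁ = 1.500 × 9.69 = 14.5.
Round up: n₁ = 15, giving n₂ = 2 × 15 = 30.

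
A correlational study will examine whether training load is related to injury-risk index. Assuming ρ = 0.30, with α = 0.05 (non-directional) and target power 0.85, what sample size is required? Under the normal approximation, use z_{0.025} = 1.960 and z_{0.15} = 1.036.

n = 97

Fisher's z: C = ½·ln((1+r)/(1−r)) = ½·ln(1.8571) = 0.3095.
n = ((z_{α/2} + z_β)/C)² + 3.
(1.960 + 1.036) / 0.3095 = 2.996 / 0.3095 = 9.680.
n = 9.680² + 3 = 93.70 + 3 = 96.7.
Round up.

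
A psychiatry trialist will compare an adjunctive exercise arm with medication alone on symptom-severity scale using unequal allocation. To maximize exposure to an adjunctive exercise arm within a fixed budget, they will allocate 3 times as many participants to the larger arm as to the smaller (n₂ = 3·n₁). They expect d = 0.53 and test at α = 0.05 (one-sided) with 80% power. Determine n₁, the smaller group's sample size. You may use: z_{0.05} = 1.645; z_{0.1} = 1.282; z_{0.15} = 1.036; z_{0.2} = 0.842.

n₁ = 30

With allocation ratio k = n₂/n₁ = 3, Var(x̄₁−x̄₂) = σ²(1/n₁ + 1/(k·n₁)) = σ²·(k+1)/(k·n₁).
So n₁ = (1 + 1/k)·((z_{α} + z_β)/d)² = 1.333 × (2.487/0.53)².
n₁ = 1.333 × 22.02 = 29.4.
Round up: n₁ = 30, giving n₂ = 3 × 30 = 90.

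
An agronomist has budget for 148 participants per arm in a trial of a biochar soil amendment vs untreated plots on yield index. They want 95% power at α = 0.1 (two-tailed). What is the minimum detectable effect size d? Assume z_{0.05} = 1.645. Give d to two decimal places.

For two independent groups of n = 148 each: d_min = (z_{α/2} + z_β)·√(2/n).
z-sum = 1.645 + 1.645 = 3.290.
d_min = 3.290 × √(2/148) = 3.290 × 0.1162 = 0.382.

d_min ≈ 0.38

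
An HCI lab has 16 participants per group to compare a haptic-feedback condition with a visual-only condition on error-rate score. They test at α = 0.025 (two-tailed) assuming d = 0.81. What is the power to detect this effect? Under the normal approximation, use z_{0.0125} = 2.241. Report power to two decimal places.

For two equal groups, power = Φ(d·√(n/2) − z_{α/2}).
d·√(n/2) = 0.81 × √(16/2) = 0.81 × 2.828 = 2.291.
z_β = 2.291 − 2.241 = 0.050.
Power = Φ(0.050) = 0.520.

power ≈ 0.52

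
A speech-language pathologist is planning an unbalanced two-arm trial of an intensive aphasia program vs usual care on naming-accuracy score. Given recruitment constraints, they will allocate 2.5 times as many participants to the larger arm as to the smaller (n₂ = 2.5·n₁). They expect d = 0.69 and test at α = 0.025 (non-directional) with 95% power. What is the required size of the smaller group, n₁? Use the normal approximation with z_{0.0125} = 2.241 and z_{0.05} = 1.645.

n₁ = 45

With allocation ratio k = n₂/n₁ = 2.5, Var(x̄₁−x̄₂) = σ²(1/n₁ + 1/(k·n₁)) = σ²·(k+1)/(k·n₁).
So n₁ = (1 + 1/k)·((z_{α/2} + z_β)/d)² = 1.400 × (3.886/0.69)².
n₁ = 1.400 × 31.72 = 44.4.
Round up: n₁ = 45, giving n₂ = ⌈2.5 × 45⌉ = ⌈112.5⌉ = 113.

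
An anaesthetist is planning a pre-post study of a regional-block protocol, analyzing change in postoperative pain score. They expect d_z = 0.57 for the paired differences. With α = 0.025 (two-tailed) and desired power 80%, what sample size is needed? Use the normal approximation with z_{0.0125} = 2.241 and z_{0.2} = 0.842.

For a paired (one-sample on differences) test: n = ((z_{α/2} + z_β) / d)².
z_{α/2} + z_β = 2.241 + 0.842 = 3.083.
n = (3.083 / 0.57)² = 5.409² = 29.25.
Round up.

n = 30 pairs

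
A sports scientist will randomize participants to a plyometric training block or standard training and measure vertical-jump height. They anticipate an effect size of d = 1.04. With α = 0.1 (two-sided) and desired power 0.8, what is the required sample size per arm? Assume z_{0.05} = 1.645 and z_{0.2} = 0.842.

n = 12 per group

For two independent groups with equal n: n = 2·((z_{α/2} + z_β) / d)².
z_{α/2} + z_β = 1.645 + 0.842 = 2.487.
n = 2 × (2.487 / 1.04)² = 2 × 2.391² = 2 × 5.72 = 11.4.
Round up to the next whole participant.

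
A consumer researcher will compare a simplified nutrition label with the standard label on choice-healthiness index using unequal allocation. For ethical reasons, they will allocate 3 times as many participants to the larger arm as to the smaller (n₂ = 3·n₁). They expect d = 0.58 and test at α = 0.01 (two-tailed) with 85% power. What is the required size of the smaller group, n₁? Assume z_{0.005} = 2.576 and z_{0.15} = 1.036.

n₁ = 52

With allocation ratio k = n₂/n₁ = 3, Var(x̄₁−x̄₂) = σ²(1/n₁ + 1/(k·n₁)) = σ²·(k+1)/(k·n₁).
So n₁ = (1 + 1/k)·((z_{α/2} + z_β)/d)² = 1.333 × (3.612/0.58)².
n₁ = 1.333 × 38.78 = 51.7.
Round up: n₁ = 52, giving n₂ = 3 × 52 = 156.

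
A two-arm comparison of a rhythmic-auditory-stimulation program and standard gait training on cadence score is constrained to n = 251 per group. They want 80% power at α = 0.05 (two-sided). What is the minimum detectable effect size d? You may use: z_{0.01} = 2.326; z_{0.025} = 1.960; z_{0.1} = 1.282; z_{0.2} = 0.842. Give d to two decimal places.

d_min ≈ 0.25

For two independent groups of n = 251 each: d_min = (z_{α/2} + z_β)·√(2/n).
z-sum = 1.960 + 0.842 = 2.802.
d_min = 2.802 × √(2/251) = 2.802 × 0.0893 = 0.250.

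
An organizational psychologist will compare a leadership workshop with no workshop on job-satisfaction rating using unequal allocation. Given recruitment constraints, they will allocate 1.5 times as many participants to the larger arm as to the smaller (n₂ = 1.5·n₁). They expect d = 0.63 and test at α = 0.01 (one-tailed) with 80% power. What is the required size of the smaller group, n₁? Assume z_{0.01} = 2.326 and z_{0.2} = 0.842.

With allocation ratio k = n₂/n₁ = 1.5, Var(x̄₁−x̄₂) = σ²(1/n₁ + 1/(k·n₁)) = σ²·(k+1)/(k·n₁).
So n₁ = (1 + 1/k)·((z_{α} + z_β)/d)² = 1.667 × (3.168/0.63)².
n₁ = 1.667 × 25.29 = 42.1.
Round up: n₁ = 43, giving n₂ = ⌈1.5 × 43⌉ = ⌈64.5⌉ = 65.

n₁ = 43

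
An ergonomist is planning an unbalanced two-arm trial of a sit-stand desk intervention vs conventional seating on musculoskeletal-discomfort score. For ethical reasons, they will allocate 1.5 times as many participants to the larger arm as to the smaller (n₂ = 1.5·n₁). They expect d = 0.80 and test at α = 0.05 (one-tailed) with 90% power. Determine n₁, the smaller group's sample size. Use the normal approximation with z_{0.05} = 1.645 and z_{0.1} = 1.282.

With allocation ratio k = n₂/n₁ = 1.5, Var(x̄₁−x̄₂) = σ²(1/n₁ + 1/(k·n₁)) = σ²·(k+1)/(k·n₁).
So n₁ = (1 + 1/k)·((z_{α} + z_β)/d)² = 1.667 × (2.927/0.80)².
n₁ = 1.667 × 13.39 = 22.3.
Round up: n₁ = 23, giving n₂ = ⌈1.5 × 23⌉ = ⌈34.5⌉ = 35.

n₁ = 23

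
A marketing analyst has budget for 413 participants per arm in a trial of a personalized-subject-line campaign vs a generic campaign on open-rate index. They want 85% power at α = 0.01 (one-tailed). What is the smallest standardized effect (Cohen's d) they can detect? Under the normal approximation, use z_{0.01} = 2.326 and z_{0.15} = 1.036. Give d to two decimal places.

For two independent groups of n = 413 each: d_min = (z_{α} + z_β)·√(2/n).
z-sum = 2.326 + 1.036 = 3.362.
d_min = 3.362 × √(2/413) = 3.362 × 0.0696 = 0.234.

d_min ≈ 0.23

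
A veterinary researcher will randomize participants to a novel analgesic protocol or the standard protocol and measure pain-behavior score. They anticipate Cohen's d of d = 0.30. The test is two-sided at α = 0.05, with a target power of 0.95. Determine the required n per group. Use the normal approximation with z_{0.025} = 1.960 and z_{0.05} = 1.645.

n = 289 per group

For two independent groups with equal n: n = 2·((z_{α/2} + z_β) / d)².
z_{α/2} + z_β = 1.960 + 1.645 = 3.605.
n = 2 × (3.605 / 0.30)² = 2 × 12.017² = 2 × 144.40 = 288.8.
Round up to the next whole participant.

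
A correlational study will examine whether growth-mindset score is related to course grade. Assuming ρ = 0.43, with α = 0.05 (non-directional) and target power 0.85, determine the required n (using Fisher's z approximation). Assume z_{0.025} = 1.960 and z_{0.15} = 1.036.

Fisher's z: C = ½·ln((1+r)/(1−r)) = ½·ln(2.5088) = 0.4599.
n = ((z_{α/2} + z_β)/C)² + 3.
(1.960 + 1.036) / 0.4599 = 2.996 / 0.4599 = 6.514.
n = 6.514² + 3 = 42.44 + 3 = 45.4.
Round up.

n = 46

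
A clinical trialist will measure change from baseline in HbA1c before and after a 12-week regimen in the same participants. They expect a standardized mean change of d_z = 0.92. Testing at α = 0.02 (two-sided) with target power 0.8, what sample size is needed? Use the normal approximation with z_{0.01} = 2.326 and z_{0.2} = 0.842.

For a paired (one-sample on differences) test: n = ((z_{α/2} + z_β) / d)².
z_{α/2} + z_β = 2.326 + 0.842 = 3.168.
n = (3.168 / 0.92)² = 3.443² = 11.86.
Round up.

n = 12 pairs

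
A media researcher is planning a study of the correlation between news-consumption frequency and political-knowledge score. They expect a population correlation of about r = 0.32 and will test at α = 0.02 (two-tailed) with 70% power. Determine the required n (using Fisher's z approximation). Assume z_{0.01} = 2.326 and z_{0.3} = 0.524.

n = 77

Fisher's z: C = ½·ln((1+r)/(1−r)) = ½·ln(1.9412) = 0.3316.
n = ((z_{α/2} + z_β)/C)² + 3.
(2.326 + 0.524) / 0.3316 = 2.850 / 0.3316 = 8.595.
n = 8.595² + 3 = 73.87 + 3 = 76.9.
Round up.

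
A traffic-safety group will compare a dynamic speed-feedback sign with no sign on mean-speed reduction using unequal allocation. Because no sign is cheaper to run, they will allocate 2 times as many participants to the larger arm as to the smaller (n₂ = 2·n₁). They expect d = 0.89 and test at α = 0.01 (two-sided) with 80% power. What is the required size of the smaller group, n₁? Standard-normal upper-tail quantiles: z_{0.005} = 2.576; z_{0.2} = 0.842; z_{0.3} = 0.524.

With allocation ratio k = n₂/n₁ = 2, Var(x̄₁−x̄₂) = σ²(1/n₁ + 1/(k·n₁)) = σ²·(k+1)/(k·n₁).
So n₁ = (1 + 1/k)·((z_{α/2} + z_β)/d)² = 1.500 × (3.418/0.89)².
n₁ = 1.500 × 14.75 = 22.1.
Round up: n₁ = 23, giving n₂ = 2 × 23 = 46.

n₁ = 23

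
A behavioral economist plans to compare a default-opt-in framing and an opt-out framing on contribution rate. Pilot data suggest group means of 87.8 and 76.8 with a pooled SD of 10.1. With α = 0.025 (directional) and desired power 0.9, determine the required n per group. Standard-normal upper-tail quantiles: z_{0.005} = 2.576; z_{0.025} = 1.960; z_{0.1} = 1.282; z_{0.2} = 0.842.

n = 18 per group

Cohen's d = |M₁ − M₂| / SD_pooled = |87.8 − 76.8| / 10.1 = 11.0 / 10.1 = 1.089.
For two independent groups with equal n: n = 2·((z_{α} + z_β) / d)².
z_{α} + z_β = 1.960 + 1.282 = 3.242.
n = 2 × (3.242 / 1.089)² = 2 × 2.977² = 2 × 8.86 = 17.7.
Round up to the next whole participant.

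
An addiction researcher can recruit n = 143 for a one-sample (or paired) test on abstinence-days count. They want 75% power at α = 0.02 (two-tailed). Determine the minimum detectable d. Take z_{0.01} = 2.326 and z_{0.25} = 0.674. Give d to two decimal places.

d_min ≈ 0.25

For a single sample (or paired design) of n = 143: d_min = (z_{α/2} + z_β)/√n.
z-sum = 2.326 + 0.674 = 3.000.
d_min = 3.000 / √143 = 3.000 / 11.958 = 0.251.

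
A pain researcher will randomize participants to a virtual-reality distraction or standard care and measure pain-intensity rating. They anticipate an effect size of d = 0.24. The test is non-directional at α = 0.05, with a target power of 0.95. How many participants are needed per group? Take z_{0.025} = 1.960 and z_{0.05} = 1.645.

For two independent groups with equal n: n = 2·((z_{α/2} + z_β) / d)².
z_{α/2} + z_β = 1.960 + 1.645 = 3.605.
n = 2 × (3.605 / 0.24)² = 2 × 15.021² = 2 × 225.63 = 451.3.
Round up to the next whole participant.

n = 452 per group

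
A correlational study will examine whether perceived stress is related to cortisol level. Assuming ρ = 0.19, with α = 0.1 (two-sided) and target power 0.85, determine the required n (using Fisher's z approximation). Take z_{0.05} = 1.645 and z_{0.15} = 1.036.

Fisher's z: C = ½·ln((1+r)/(1−r)) = ½·ln(1.4691) = 0.1923.
n = ((z_{α/2} + z_β)/C)² + 3.
(1.645 + 1.036) / 0.1923 = 2.681 / 0.1923 = 13.942.
n = 13.942² + 3 = 194.37 + 3 = 197.4.
Round up.

n = 198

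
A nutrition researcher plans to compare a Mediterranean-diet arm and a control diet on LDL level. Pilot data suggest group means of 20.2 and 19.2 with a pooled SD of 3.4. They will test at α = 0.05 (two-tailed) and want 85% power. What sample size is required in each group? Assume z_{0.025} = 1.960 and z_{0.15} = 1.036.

Cohen's d = |M₁ − M₂| / SD_pooled = |20.2 − 19.2| / 3.4 = 1.0 / 3.4 = 0.294.
For two independent groups with equal n: n = 2·((z_{α/2} + z_β) / d)².
z_{α/2} + z_β = 1.960 + 1.036 = 2.996.
n = 2 × (2.996 / 0.294)² = 2 × 10.190² = 2 × 103.85 = 207.7.
Round up to the next whole participant.

n = 208 per group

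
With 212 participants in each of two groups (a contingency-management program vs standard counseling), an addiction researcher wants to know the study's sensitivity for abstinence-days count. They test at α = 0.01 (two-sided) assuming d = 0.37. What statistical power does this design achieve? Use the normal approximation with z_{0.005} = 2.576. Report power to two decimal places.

power ≈ 0.89

For two equal groups, power = Φ(d·√(n/2) − z_{α/2}).
d·√(n/2) = 0.37 × √(212/2) = 0.37 × 10.296 = 3.809.
z_β = 3.809 − 2.576 = 1.233.
Power = Φ(1.233) = 0.891.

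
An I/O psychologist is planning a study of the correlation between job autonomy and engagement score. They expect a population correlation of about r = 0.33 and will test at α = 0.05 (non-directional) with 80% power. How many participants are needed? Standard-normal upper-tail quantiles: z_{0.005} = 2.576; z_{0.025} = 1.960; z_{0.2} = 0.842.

n = 70

Fisher's z: C = ½·ln((1+r)/(1−r)) = ½·ln(1.9851) = 0.3428.
n = ((z_{α/2} + z_β)/C)² + 3.
(1.960 + 0.842) / 0.3428 = 2.802 / 0.3428 = 8.174.
n = 8.174² + 3 = 66.81 + 3 = 69.8.
Round up.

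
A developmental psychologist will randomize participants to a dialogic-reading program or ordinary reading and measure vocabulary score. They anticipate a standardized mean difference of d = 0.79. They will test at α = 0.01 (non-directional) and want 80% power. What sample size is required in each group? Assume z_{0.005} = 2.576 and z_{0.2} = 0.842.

n = 38 per group

For two independent groups with equal n: n = 2·((z_{α/2} + z_β) / d)².
z_{α/2} + z_β = 2.576 + 0.842 = 3.418.
n = 2 × (3.418 / 0.79)² = 2 × 4.327² = 2 × 18.72 = 37.4.
Round up to the next whole participant.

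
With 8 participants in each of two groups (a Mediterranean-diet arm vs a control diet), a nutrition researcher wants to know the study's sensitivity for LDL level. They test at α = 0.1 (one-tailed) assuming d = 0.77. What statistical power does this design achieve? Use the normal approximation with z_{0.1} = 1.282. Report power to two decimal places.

For two equal groups, power = Φ(d·√(n/2) − z_{α}).
d·√(n/2) = 0.77 × √(8/2) = 0.77 × 2.000 = 1.540.
z_β = 1.540 − 1.282 = 0.258.
Power = Φ(0.258) = 0.602.

power ≈ 0.60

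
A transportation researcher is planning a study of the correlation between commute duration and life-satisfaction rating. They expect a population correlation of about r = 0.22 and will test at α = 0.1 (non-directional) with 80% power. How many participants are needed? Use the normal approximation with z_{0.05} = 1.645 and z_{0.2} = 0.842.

Fisher's z: C = ½·ln((1+r)/(1−r)) = ½·ln(1.5641) = 0.2237.
n = ((z_{α/2} + z_β)/C)² + 3.
(1.645 + 0.842) / 0.2237 = 2.487 / 0.2237 = 11.118.
n = 11.118² + 3 = 123.60 + 3 = 126.6.
Round up.

n = 127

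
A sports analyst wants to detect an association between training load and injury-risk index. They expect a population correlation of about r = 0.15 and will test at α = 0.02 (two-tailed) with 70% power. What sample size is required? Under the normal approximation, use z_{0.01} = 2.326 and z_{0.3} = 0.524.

n = 359

Fisher's z: C = ½·ln((1+r)/(1−r)) = ½·ln(1.3529) = 0.1511.
n = ((z_{α/2} + z_β)/C)² + 3.
(2.326 + 0.524) / 0.1511 = 2.850 / 0.1511 = 18.862.
n = 18.862² + 3 = 355.76 + 3 = 358.8.
Round up.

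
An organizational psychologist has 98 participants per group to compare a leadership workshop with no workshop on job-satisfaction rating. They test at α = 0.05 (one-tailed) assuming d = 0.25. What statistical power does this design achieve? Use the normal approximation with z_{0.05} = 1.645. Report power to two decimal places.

For two equal groups, power = Φ(d·√(n/2) − z_{α}).
d·√(n/2) = 0.25 × √(98/2) = 0.25 × 7.000 = 1.750.
z_β = 1.750 − 1.645 = 0.105.
Power = Φ(0.105) = 0.542.

power ≈ 0.54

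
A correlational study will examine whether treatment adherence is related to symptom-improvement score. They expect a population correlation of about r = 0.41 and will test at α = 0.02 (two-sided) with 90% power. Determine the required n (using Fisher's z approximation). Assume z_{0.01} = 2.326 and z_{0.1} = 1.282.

n = 72

Fisher's z: C = ½·ln((1+r)/(1−r)) = ½·ln(2.3898) = 0.4356.
n = ((z_{α/2} + z_β)/C)² + 3.
(2.326 + 1.282) / 0.4356 = 3.608 / 0.4356 = 8.283.
n = 8.283² + 3 = 68.61 + 3 = 71.6.
Round up.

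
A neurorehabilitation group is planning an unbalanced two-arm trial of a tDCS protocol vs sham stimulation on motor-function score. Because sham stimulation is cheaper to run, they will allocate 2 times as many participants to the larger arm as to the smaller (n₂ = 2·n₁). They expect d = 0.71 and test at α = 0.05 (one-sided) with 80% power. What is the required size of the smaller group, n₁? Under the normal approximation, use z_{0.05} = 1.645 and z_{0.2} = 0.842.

n₁ = 19

With allocation ratio k = n₂/n₁ = 2, Var(x̄₁−x̄₂) = σ²(1/n₁ + 1/(k·n₁)) = σ²·(k+1)/(k·n₁).
So n₁ = (1 + 1/k)·((z_{α} + z_β)/d)² = 1.500 × (2.487/0.71)².
n₁ = 1.500 × 12.27 = 18.4.
Round up: n₁ = 19, giving n₂ = 2 × 19 = 38.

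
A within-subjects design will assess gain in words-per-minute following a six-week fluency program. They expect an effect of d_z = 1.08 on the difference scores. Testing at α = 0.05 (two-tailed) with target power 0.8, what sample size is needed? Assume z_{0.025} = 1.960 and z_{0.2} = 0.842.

n = 7 pairs

For a paired (one-sample on differences) test: n = ((z_{α/2} + z_β) / d)².
z_{α/2} + z_β = 1.960 + 0.842 = 2.802.
n = (2.802 / 1.08)² = 2.594² = 6.73.
Round up.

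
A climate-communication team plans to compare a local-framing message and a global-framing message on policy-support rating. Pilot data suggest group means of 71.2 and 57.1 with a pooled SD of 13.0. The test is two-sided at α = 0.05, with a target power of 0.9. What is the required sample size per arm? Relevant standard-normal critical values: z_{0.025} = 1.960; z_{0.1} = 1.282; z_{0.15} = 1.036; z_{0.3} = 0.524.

Cohen's d = |M₁ − M₂| / SD_pooled = |71.2 − 57.1| / 13.0 = 14.1 / 13.0 = 1.085.
For two independent groups with equal n: n = 2·((z_{α/2} + z_β) / d)².
z_{α/2} + z_β = 1.960 + 1.282 = 3.242.
n = 2 × (3.242 / 1.085)² = 2 × 2.988² = 2 × 8.93 = 17.9.
Round up to the next whole participant.

n = 18 per group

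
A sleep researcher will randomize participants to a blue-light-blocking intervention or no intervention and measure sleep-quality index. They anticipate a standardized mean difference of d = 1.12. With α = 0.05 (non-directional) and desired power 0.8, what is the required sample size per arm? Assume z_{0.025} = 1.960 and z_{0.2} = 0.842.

n = 13 per group

For two independent groups with equal n: n = 2·((z_{α/2} + z_β) / d)².
z_{α/2} + z_β = 1.960 + 0.842 = 2.802.
n = 2 × (2.802 / 1.12)² = 2 × 2.502² = 2 × 6.26 = 12.5.
Round up to the next whole participant.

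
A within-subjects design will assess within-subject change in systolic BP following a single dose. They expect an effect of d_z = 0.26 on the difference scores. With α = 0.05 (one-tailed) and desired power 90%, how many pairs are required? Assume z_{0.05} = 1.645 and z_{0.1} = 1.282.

n = 127 pairs

For a paired (one-sample on differences) test: n = ((z_{α} + z_β) / d)².
z_{α} + z_β = 1.645 + 1.282 = 2.927.
n = (2.927 / 0.26)² = 11.258² = 126.74.
Round up.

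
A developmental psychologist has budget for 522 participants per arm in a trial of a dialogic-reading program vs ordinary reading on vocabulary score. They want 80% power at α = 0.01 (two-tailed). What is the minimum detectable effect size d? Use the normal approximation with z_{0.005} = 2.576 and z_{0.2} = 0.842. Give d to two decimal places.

For two independent groups of n = 522 each: d_min = (z_{α/2} + z_β)·√(2/n).
z-sum = 2.576 + 0.842 = 3.418.
d_min = 3.418 × √(2/522) = 3.418 × 0.0619 = 0.212.

d_min ≈ 0.21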